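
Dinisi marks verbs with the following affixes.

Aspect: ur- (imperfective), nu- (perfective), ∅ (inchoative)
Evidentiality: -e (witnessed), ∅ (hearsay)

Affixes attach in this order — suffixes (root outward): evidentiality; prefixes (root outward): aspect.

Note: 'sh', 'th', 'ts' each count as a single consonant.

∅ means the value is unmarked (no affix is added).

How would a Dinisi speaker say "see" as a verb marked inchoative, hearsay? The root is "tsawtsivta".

aspect = inchoative: zero marking, form stays tsawtsivta.
evidentiality = hearsay: zero marking, form stays tsawtsivta.

tsawtsivta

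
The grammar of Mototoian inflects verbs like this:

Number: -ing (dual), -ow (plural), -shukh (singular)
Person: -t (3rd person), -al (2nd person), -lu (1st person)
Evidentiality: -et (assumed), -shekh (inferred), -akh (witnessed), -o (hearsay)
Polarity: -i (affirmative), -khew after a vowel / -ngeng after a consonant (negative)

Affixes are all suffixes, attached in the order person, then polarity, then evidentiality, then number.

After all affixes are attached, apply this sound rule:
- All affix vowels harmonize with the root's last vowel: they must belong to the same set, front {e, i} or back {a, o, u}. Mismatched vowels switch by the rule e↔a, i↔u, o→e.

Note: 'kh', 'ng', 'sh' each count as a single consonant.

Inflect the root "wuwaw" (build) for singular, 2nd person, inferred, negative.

Attach person 2nd person -al → wuwawal.
Attach polarity negative -ngeng (after consonant 'l') → wuwawalngeng.
Attach evidentiality inferred -shekh → wuwawalngengshekh.
Attach number singular -shukh → wuwawalngengshekhshukh.
Apply vowel harmony: wuwawalngengshekhshukh → wuwawalngangshakhshukh.

wuwawalngangshakhshukh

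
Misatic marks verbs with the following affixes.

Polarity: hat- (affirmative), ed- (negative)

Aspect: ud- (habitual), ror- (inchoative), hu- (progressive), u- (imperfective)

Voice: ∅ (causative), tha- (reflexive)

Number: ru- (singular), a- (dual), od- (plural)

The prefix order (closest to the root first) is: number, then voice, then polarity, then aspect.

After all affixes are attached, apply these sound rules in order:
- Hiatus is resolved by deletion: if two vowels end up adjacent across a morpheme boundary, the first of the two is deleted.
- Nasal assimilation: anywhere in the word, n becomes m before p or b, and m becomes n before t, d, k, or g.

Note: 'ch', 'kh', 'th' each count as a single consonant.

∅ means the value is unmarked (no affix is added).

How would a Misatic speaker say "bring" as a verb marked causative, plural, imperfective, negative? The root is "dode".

edoddode

Attach number plural od- → oddode.
voice = causative: zero marking, form stays oddode.
Attach polarity negative ed- → edoddode.
Attach aspect imperfective u- → uedoddode.
Apply vowel deletion: uedoddode → edoddode.
Nasal assimilation: no change.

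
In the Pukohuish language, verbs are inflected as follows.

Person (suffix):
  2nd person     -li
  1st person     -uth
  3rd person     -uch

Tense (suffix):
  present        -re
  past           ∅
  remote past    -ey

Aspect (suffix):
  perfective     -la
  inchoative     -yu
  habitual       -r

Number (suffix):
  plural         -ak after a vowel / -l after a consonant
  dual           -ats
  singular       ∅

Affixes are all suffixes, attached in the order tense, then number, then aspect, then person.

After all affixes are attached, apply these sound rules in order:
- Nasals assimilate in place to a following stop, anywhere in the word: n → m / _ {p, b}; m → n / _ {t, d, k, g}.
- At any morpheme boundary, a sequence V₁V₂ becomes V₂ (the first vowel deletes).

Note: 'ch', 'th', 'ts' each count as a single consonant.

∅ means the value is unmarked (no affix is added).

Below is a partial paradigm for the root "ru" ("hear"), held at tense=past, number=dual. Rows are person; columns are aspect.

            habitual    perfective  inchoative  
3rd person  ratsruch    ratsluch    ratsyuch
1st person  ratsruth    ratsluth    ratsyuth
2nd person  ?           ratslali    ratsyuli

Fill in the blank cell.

tense = past: zero marking, form stays ru.
Attach number dual -ats → ruats.
Attach aspect habitual -r → ruatsr.
Attach person 2nd person -li → ruatsrli.
Nasal assimilation: no change.
Apply vowel deletion: ruatsrli → ratsrli.

ratsrli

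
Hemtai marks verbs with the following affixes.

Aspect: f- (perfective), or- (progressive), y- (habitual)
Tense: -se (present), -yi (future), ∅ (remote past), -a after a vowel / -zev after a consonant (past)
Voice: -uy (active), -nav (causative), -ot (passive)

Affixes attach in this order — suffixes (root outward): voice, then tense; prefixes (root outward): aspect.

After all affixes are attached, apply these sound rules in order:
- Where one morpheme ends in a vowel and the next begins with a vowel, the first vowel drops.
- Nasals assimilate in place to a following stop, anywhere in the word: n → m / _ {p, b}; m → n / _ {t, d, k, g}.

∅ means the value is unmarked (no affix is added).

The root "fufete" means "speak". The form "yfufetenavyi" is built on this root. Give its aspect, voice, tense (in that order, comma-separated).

habitual, causative, future

Segment: y-fufete-nav-yi.
aspect: y- → habitual.
voice: -nav → causative.
tense: -yi → future.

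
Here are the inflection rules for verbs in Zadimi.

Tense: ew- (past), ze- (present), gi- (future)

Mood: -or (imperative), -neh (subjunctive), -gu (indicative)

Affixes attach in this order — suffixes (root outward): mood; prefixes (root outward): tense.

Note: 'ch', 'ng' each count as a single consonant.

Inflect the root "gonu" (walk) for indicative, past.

Attach tense past ew- → ewgonu.
Attach mood indicative -gu → ewgonugu.

ewgonugu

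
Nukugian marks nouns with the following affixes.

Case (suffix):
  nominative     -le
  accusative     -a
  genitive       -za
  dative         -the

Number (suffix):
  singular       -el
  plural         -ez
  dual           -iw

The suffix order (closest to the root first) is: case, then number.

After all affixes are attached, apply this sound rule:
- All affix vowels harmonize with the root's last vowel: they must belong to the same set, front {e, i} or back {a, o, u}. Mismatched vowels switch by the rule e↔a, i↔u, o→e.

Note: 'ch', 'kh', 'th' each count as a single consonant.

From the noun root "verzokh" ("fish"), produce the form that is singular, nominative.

Attach case nominative -le → verzokhle.
Attach number singular -el → verzokhleel.
Apply vowel harmony: verzokhleel → verzokhlaal.

verzokhlaal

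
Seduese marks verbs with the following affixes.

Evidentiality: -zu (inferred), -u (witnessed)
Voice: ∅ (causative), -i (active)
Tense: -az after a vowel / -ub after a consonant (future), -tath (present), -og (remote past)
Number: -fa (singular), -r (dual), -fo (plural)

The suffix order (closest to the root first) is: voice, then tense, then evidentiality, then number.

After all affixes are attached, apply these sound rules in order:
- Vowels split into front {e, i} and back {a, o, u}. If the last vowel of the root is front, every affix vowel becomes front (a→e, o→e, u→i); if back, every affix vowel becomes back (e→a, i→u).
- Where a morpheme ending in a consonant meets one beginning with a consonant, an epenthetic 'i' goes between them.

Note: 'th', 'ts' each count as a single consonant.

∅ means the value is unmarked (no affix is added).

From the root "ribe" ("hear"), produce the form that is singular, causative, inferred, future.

voice = causative: zero marking, form stays ribe.
Attach tense future -az (after vowel 'e') → ribeaz.
Attach evidentiality inferred -zu → ribeazzu.
Attach number singular -fa → ribeazzufa.
Apply vowel harmony: ribeazzufa → ribeezzife.
Apply epenthesis: ribeezzife → ribeezizife.

ribeezizife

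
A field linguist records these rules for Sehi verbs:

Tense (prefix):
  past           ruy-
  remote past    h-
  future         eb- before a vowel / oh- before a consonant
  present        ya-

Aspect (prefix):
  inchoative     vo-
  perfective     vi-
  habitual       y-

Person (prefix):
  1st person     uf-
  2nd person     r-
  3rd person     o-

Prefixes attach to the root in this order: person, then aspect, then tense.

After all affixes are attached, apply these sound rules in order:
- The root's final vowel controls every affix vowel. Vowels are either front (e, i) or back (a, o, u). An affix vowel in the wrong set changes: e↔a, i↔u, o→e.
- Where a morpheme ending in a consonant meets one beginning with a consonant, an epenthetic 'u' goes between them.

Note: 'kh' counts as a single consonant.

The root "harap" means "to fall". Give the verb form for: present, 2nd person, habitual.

yayuruharap

Attach person 2nd person r- → rharap.
Attach aspect habitual y- → yrharap.
Attach tense present ya- → yayrharap.
Vowel harmony: no change.
Apply epenthesis: yayrharap → yayuruharap.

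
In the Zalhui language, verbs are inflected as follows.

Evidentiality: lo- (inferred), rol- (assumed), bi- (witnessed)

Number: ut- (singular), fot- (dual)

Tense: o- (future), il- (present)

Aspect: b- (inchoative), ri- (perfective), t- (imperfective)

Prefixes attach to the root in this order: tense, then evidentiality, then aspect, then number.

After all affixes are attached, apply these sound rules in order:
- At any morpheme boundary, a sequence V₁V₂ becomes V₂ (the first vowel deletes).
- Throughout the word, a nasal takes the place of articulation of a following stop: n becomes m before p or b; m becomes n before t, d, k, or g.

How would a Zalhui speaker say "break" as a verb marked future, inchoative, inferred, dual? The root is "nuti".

Attach tense future o- → onuti.
Attach evidentiality inferred lo- → loonuti.
Attach aspect inchoative b- → bloonuti.
Attach number dual fot- → fotbloonuti.
Apply vowel deletion: fotbloonuti → fotblonuti.
Nasal assimilation: no change.

fotblonuti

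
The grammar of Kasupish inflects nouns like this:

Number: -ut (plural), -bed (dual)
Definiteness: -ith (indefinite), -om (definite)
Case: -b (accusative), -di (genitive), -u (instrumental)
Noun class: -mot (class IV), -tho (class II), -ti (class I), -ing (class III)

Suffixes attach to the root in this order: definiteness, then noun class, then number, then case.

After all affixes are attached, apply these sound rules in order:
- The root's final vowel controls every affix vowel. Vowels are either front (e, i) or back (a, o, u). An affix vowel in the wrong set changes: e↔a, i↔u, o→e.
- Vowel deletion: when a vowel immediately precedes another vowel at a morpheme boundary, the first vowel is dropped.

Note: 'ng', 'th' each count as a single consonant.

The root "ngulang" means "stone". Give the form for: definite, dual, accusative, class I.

Attach definiteness definite -om → ngulangom.
Attach noun class class I -ti → ngulangomti.
Attach number dual -bed → ngulangomtibed.
Attach case accusative -b → ngulangomtibedb.
Apply vowel harmony: ngulangomtibedb → ngulangomtubadb.
Vowel deletion: no change.

ngulangomtubadb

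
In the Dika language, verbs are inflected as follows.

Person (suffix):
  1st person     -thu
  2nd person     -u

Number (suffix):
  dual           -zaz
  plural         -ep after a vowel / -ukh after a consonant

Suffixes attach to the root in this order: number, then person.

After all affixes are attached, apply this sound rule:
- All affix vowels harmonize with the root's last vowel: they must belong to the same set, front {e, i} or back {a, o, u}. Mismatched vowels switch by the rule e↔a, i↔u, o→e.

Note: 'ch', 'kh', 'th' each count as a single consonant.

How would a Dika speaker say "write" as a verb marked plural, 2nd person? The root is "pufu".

pufuapu

Attach number plural -ep (after vowel 'u') → pufuep.
Attach person 2nd person -u → pufuepu.
Apply vowel harmony: pufuepu → pufuapu.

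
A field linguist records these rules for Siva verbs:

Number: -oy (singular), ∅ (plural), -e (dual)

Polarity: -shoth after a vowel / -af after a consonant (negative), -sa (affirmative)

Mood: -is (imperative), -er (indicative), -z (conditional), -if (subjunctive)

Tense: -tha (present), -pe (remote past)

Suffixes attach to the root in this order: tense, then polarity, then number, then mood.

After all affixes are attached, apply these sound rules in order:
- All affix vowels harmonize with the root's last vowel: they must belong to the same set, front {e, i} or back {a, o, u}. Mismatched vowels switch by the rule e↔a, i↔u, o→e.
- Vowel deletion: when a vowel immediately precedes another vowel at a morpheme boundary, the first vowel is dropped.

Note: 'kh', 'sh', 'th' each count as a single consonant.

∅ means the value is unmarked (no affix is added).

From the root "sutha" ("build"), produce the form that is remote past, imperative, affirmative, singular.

Attach tense remote past -pe → suthape.
Attach polarity affirmative -sa → suthapesa.
Attach number singular -oy → suthapesaoy.
Attach mood imperative -is → suthapesaoyis.
Apply vowel harmony: suthapesaoyis → suthapasaoyus.
Apply vowel deletion: suthapasaoyus → suthapasoyus.

suthapasoyus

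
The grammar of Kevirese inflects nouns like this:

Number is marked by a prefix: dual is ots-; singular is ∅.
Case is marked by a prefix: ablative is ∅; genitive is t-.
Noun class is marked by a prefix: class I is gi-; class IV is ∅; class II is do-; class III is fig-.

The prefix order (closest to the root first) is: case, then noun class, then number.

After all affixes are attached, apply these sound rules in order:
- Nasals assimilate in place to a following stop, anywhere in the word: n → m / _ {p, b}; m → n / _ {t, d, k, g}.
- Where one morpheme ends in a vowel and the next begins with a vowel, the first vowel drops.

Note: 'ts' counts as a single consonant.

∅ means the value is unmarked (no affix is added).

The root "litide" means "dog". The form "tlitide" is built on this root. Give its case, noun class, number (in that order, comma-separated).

Segment: t-litide.
case: t- → genitive.
noun class: ∅ → class IV.
number: ∅ → singular.

genitive, class IV, singular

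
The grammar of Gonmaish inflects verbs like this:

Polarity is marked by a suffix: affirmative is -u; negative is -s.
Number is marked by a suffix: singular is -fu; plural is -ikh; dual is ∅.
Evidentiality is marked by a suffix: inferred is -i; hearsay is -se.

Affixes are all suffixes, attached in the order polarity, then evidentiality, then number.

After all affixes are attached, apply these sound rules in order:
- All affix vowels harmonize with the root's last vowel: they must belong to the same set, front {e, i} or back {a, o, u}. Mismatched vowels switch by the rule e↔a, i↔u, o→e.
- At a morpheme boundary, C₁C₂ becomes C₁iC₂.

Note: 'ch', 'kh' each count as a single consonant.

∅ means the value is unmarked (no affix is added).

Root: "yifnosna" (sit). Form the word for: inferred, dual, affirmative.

yifnosnauu

Attach polarity affirmative -u → yifnosnau.
Attach evidentiality inferred -i → yifnosnaui.
number = dual: zero marking, form stays yifnosnaui.
Apply vowel harmony: yifnosnaui → yifnosnauu.
Epenthesis: no change.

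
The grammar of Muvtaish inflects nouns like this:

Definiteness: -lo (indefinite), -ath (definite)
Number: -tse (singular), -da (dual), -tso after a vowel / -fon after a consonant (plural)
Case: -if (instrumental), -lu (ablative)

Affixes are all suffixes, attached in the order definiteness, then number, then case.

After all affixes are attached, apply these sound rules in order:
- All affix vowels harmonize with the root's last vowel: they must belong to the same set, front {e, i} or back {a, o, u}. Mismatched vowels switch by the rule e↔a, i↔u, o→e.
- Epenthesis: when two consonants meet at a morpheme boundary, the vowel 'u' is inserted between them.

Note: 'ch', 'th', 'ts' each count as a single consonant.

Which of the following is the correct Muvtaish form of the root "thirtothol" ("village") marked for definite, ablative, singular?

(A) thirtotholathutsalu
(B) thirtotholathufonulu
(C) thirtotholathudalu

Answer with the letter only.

A

Attach definiteness definite -ath → thirtotholath.
Attach number singular -tse → thirtotholathtse.
Attach case ablative -lu → thirtotholathtselu.
Apply vowel harmony: thirtotholathtselu → thirtotholathtsalu.
Apply epenthesis: thirtotholathtsalu → thirtotholathutsalu.
So the correct form is thirtotholathutsalu, option (A).
(C) thirtotholathudalu is wrong: it uses dual instead of singular for number.
(B) thirtotholathufonulu is wrong: it uses plural instead of singular for number.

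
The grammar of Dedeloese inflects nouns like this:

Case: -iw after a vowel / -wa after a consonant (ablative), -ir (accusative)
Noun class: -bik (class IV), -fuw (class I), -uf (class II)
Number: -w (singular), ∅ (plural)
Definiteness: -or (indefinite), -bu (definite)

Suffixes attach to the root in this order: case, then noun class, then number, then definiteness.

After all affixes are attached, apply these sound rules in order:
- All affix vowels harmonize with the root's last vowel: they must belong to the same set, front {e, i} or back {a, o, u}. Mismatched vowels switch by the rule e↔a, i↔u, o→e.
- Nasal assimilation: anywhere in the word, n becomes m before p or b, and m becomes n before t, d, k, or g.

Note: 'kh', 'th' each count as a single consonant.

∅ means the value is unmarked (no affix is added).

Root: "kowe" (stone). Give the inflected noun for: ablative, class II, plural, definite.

koweiwifbi

Attach case ablative -iw (after vowel 'e') → koweiw.
Attach noun class class II -uf → koweiwuf.
number = plural: zero marking, form stays koweiwuf.
Attach definiteness definite -bu → koweiwufbu.
Apply vowel harmony: koweiwufbu → koweiwifbi.
Nasal assimilation: no change.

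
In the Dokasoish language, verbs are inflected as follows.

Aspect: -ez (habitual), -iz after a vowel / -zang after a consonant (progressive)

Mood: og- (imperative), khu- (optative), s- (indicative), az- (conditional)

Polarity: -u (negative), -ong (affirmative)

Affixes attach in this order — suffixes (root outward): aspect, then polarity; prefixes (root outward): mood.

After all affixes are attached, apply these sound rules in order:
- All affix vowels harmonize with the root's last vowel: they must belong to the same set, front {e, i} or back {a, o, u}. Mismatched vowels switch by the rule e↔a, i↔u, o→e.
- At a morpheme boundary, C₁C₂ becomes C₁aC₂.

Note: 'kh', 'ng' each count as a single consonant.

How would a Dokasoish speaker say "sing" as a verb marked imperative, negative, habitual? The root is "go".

Attach mood imperative og- → oggo.
Attach aspect habitual -ez → oggoez.
Attach polarity negative -u → oggoezu.
Apply vowel harmony: oggoezu → oggoazu.
Apply epenthesis: oggoazu → ogagoazu.

ogagoazu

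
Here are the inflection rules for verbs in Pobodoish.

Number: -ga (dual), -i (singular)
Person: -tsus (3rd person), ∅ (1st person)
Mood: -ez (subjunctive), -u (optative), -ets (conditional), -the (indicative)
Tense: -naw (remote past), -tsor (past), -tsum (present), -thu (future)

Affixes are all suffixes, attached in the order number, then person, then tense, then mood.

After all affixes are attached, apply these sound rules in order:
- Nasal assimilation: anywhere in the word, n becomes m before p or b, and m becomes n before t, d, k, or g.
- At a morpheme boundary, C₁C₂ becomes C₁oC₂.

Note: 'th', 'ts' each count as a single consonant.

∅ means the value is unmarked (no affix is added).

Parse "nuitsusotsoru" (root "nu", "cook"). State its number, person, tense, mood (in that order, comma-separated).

Segment: nu-i-tsus-tsor-u.
number: -i → singular.
person: -tsus → 3rd person.
tense: -tsor → past.
mood: -u → optative.

singular, 3rd person, past, optative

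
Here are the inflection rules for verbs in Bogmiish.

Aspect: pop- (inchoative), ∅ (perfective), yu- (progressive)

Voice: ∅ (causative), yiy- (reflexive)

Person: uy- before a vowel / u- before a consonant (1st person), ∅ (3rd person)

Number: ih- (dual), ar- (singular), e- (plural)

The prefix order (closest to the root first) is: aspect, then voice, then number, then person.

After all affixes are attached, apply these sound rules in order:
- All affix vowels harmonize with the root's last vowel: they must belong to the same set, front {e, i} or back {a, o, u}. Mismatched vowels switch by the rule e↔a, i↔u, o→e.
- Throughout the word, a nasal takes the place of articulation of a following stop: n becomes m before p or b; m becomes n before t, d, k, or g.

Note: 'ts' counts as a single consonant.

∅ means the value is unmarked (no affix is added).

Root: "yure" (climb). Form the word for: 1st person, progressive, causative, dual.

Attach aspect progressive yu- → yuyure.
voice = causative: zero marking, form stays yuyure.
Attach number dual ih- → ihyuyure.
Attach person 1st person uy- (before vowel 'i') → uyihyuyure.
Apply vowel harmony: uyihyuyure → iyihyiyure.
Nasal assimilation: no change.

iyihyiyure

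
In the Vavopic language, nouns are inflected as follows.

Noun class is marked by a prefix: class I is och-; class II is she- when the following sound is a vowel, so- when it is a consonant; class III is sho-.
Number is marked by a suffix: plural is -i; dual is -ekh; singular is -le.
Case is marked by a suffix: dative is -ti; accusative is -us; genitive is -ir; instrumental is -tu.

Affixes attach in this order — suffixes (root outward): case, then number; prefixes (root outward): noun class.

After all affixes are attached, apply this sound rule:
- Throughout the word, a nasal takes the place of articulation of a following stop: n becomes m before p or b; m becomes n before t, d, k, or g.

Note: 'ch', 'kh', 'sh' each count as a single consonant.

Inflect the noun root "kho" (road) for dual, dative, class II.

Attach noun class class II so- (before consonant 'kh') → sokho.
Attach case dative -ti → sokhoti.
Attach number dual -ekh → sokhotiekh.
Nasal assimilation: no change.

sokhotiekh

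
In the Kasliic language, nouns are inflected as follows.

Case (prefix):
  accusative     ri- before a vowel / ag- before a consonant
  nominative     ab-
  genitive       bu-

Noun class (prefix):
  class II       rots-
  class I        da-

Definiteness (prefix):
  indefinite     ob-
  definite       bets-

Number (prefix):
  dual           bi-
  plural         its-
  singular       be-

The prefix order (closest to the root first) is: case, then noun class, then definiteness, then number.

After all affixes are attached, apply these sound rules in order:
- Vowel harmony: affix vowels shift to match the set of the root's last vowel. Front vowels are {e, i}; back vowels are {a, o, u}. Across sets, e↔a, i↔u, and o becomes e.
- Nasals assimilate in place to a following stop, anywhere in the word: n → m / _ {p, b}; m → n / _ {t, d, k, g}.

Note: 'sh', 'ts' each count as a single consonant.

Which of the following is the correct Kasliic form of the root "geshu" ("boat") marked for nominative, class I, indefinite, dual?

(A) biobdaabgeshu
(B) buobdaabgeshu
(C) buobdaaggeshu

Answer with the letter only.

B

Attach case nominative ab- → abgeshu.
Attach noun class class I da- → daabgeshu.
Attach definiteness indefinite ob- → obdaabgeshu.
Attach number dual bi- → biobdaabgeshu.
Apply vowel harmony: biobdaabgeshu → buobdaabgeshu.
Nasal assimilation: no change.
So the correct form is buobdaabgeshu, option (B).
(C) buobdaaggeshu is wrong: it uses accusative instead of nominative for case.
(A) biobdaabgeshu is wrong: it fails to apply the sound rule(s).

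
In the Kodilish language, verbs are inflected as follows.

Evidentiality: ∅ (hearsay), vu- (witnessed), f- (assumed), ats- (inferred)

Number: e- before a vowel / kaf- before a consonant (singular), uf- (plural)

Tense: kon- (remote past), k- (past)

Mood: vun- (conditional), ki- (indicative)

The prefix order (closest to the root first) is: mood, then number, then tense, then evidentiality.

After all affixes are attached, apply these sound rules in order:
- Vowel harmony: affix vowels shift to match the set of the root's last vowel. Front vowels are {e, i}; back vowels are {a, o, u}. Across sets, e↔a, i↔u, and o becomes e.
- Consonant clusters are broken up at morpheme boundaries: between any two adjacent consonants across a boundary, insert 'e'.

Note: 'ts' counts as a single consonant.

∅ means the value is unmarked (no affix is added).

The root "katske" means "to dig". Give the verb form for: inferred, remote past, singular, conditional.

Attach mood conditional vun- → vunkatske.
Attach number singular kaf- (before consonant 'v') → kafvunkatske.
Attach tense remote past kon- → konkafvunkatske.
Attach evidentiality inferred ats- → atskonkafvunkatske.
Apply vowel harmony: atskonkafvunkatske → etskenkefvinkatske.
Apply epenthesis: etskenkefvinkatske → etsekenekefevinekatske.

etsekenekefevinekatske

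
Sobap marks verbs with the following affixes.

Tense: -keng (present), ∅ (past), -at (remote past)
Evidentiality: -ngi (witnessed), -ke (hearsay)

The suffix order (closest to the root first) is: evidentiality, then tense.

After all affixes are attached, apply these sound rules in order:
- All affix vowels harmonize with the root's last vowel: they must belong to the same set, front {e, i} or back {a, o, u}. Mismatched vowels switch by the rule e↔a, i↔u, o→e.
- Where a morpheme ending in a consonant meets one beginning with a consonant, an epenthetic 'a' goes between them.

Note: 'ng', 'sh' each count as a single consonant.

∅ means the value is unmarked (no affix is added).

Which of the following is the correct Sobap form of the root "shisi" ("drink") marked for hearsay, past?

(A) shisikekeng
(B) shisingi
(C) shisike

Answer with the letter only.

C

Attach evidentiality hearsay -ke → shisike.
tense = past: zero marking, form stays shisike.
Vowel harmony: no change.
Epenthesis: no change.
So the correct form is shisike, option (C).
(A) shisikekeng is wrong: it uses present instead of past for tense.
(B) shisingi is wrong: it uses witnessed instead of hearsay for evidentiality.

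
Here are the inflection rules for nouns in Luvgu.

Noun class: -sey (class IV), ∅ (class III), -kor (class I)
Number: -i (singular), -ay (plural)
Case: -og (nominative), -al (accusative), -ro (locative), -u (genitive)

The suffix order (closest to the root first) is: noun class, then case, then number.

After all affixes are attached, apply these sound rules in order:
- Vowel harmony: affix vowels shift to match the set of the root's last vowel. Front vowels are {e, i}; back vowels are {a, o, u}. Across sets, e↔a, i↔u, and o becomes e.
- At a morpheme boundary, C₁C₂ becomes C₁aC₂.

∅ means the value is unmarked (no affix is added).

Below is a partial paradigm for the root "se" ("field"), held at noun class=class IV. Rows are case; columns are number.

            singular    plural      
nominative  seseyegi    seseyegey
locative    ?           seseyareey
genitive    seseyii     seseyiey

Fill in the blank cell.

seseyarei

Attach noun class class IV -sey → sesey.
Attach case locative -ro → seseyro.
Attach number singular -i → seseyroi.
Apply vowel harmony: seseyroi → seseyrei.
Apply epenthesis: seseyrei → seseyarei.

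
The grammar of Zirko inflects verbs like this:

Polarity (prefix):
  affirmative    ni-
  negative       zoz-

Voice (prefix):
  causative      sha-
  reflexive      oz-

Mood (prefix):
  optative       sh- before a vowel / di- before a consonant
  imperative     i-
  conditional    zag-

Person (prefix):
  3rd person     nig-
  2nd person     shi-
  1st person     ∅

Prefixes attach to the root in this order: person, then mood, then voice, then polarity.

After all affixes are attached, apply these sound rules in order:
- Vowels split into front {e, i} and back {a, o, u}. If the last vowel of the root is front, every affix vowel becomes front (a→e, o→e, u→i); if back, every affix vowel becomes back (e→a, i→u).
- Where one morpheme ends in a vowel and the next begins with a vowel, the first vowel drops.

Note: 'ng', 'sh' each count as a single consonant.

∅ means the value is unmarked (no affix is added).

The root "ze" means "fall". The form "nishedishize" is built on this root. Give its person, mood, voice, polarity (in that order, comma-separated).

2nd person, optative, causative, affirmative

Segment: ni-sha-di-shi-ze.
person: shi- → 2nd person.
mood: sh/di- → optative.
voice: sha- → causative.
polarity: ni- → affirmative.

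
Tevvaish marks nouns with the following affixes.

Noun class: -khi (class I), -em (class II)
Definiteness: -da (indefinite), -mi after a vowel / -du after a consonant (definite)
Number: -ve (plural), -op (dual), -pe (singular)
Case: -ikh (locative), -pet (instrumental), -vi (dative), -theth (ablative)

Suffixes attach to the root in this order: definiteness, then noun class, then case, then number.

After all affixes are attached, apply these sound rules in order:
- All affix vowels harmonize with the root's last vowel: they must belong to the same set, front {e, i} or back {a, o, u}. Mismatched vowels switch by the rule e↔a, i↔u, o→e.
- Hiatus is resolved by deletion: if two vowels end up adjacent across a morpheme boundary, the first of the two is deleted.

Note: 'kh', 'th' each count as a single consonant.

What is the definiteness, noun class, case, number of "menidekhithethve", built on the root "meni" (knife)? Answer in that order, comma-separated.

Segment: meni-da-khi-theth-ve.
definiteness: -da → indefinite.
noun class: -khi → class I.
case: -theth → ablative.
number: -ve → plural.

indefinite, class I, ablative, plural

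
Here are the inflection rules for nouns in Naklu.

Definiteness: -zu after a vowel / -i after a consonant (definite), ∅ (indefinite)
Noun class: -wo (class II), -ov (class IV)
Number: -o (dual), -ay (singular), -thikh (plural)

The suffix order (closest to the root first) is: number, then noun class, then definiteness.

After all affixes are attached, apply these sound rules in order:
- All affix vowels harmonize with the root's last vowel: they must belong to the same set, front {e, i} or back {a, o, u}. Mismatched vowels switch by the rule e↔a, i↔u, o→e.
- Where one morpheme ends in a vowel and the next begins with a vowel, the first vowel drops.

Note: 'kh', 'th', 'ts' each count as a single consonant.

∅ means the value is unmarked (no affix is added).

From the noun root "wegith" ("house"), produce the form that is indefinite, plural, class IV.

wegiththikhev

Attach number plural -thikh → wegiththikh.
Attach noun class class IV -ov → wegiththikhov.
definiteness = indefinite: zero marking, form stays wegiththikhov.
Apply vowel harmony: wegiththikhov → wegiththikhev.
Vowel deletion: no change.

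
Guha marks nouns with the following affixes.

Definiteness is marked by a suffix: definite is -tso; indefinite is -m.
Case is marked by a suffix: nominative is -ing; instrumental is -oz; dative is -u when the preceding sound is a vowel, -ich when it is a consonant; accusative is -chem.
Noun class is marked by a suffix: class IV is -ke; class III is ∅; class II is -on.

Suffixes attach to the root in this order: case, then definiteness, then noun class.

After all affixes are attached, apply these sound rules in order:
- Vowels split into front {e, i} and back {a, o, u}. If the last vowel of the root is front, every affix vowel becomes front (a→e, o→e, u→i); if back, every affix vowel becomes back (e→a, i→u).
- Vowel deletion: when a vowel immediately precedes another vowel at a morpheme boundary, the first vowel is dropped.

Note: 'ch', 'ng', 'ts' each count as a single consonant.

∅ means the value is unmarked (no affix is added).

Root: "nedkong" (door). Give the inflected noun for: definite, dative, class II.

nedkonguchtson

Attach case dative -ich (after consonant 'ng') → nedkongich.
Attach definiteness definite -tso → nedkongichtso.
Attach noun class class II -on → nedkongichtsoon.
Apply vowel harmony: nedkongichtsoon → nedkonguchtsoon.
Apply vowel deletion: nedkonguchtsoon → nedkonguchtson.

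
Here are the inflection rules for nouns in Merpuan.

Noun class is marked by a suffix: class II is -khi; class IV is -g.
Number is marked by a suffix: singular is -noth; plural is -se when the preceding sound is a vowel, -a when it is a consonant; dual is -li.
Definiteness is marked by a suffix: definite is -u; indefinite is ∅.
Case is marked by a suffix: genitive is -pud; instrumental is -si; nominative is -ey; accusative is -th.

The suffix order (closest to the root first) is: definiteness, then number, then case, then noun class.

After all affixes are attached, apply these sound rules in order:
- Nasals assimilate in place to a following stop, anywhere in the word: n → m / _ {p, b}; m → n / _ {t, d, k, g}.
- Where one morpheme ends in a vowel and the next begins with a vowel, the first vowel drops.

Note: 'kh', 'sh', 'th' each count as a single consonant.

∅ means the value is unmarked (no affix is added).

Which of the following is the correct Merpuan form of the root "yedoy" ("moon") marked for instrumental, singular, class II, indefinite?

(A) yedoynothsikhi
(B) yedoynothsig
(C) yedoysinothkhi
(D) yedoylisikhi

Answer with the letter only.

A

definiteness = indefinite: zero marking, form stays yedoy.
Attach number singular -noth → yedoynoth.
Attach case instrumental -si → yedoynothsi.
Attach noun class class II -khi → yedoynothsikhi.
Nasal assimilation: no change.
Vowel deletion: no change.
So the correct form is yedoynothsikhi, option (A).
(B) yedoynothsig is wrong: it uses class IV instead of class II for noun class.
(C) yedoysinothkhi is wrong: it has the affixes in the wrong order.
(D) yedoylisikhi is wrong: it uses dual instead of singular for number.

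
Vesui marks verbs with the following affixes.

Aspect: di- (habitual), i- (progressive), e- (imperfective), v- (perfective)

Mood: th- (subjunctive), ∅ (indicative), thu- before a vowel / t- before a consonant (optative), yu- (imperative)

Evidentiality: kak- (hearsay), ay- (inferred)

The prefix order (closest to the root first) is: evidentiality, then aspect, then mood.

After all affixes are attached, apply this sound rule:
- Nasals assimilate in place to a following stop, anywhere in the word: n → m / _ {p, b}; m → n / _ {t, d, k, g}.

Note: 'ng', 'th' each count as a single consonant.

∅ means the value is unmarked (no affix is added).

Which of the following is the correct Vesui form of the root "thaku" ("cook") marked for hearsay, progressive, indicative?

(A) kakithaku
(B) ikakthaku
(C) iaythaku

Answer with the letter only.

Attach evidentiality hearsay kak- → kakthaku.
Attach aspect progressive i- → ikakthaku.
mood = indicative: zero marking, form stays ikakthaku.
Nasal assimilation: no change.
So the correct form is ikakthaku, option (B).
(A) kakithaku is wrong: it has the affixes in the wrong order.
(C) iaythaku is wrong: it uses inferred instead of hearsay for evidentiality.

B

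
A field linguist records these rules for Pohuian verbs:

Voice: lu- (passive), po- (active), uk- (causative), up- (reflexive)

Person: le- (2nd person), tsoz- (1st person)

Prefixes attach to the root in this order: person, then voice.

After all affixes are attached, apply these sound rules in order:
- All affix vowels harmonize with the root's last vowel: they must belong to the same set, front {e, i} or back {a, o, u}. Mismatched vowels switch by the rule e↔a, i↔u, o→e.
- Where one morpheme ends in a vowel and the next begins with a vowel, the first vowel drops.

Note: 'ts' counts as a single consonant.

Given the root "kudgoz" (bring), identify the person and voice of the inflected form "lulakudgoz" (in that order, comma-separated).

2nd person, passive

Segment: lu-le-kudgoz.
person: le- → 2nd person.
voice: lu- → passive.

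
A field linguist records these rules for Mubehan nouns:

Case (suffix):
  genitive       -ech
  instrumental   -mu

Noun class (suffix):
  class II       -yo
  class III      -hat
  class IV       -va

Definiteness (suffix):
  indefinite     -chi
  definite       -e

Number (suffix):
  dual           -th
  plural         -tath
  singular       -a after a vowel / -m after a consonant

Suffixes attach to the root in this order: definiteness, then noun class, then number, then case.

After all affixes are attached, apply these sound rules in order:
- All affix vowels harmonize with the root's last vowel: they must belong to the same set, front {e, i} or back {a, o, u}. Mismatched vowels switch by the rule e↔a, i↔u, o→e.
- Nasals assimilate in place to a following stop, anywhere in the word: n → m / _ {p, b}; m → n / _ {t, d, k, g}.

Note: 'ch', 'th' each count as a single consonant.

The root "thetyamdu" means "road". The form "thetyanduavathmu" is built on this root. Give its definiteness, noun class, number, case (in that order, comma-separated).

Segment: thetyamdu-e-va-th-mu.
definiteness: -e → definite.
noun class: -va → class IV.
number: -th → dual.
case: -mu → instrumental.

definite, class IV, dual, instrumental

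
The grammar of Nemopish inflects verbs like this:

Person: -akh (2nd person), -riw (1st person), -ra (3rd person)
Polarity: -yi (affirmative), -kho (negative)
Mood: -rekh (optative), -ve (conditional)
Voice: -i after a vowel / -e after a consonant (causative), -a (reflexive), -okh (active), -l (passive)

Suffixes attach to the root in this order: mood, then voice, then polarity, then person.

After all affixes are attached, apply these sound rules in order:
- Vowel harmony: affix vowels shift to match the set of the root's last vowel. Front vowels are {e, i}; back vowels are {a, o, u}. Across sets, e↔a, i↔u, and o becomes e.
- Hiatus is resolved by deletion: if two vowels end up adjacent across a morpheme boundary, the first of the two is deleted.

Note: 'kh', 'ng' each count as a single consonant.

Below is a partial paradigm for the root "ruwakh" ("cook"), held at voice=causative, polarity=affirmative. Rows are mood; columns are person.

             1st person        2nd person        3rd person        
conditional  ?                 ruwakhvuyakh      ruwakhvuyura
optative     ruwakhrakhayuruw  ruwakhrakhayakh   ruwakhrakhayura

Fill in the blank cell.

ruwakhvuyuruw

Attach mood conditional -ve → ruwakhve.
Attach voice causative -i (after vowel 'e') → ruwakhvei.
Attach polarity affirmative -yi → ruwakhveiyi.
Attach person 1st person -riw → ruwakhveiyiriw.
Apply vowel harmony: ruwakhveiyiriw → ruwakhvauyuruw.
Apply vowel deletion: ruwakhvauyuruw → ruwakhvuyuruw.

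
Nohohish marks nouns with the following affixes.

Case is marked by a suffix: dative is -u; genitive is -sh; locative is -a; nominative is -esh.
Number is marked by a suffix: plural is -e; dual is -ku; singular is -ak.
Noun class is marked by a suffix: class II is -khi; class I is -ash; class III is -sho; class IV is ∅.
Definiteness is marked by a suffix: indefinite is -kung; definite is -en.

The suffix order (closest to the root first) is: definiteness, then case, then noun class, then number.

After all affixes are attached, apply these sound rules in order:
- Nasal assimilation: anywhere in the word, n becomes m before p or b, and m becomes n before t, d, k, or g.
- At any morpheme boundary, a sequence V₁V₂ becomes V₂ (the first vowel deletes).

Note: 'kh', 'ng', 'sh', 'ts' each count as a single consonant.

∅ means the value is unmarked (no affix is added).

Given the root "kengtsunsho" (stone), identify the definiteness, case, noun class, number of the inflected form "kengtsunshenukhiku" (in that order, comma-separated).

Segment: kengtsunsho-en-u-khi-ku.
definiteness: -en → definite.
case: -u → dative.
noun class: -khi → class II.
number: -ku → dual.

definite, dative, class II, dual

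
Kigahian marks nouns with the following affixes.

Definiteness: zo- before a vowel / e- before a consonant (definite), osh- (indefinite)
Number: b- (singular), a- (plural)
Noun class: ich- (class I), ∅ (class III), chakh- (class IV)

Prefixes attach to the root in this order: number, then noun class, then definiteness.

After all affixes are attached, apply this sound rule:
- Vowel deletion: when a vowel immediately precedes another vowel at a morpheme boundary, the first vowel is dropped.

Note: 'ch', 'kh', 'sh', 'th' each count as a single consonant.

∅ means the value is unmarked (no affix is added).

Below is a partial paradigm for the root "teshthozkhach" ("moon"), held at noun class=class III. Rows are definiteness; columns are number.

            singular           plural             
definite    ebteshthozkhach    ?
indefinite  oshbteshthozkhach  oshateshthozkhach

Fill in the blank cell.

Attach number plural a- → ateshthozkhach.
noun class = class III: zero marking, form stays ateshthozkhach.
Attach definiteness definite zo- (before vowel 'a') → zoateshthozkhach.
Apply vowel deletion: zoateshthozkhach → zateshthozkhach.

zateshthozkhach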